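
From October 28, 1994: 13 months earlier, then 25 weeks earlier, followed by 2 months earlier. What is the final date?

Going back 13 months from October 28, 1994:
month 10 − 13 = -3, which is month 9 of year 1993 → September 1993.
Day 28 is valid in September, giving September 28, 1993.
Counting back 25 weeks (= 175 days) from September 28, 1993:
Going back 28 days from September 28, 1993 reaches the end of the previous month; 175 − 28 = 147 left.
August 1993 has 31 days: 147 − 31 = 116 left.
July 1993 has 31 days: 116 − 31 = 85 left.
June 1993 has 30 days: 85 − 30 = 55 left.
May 1993 has 31 days: 55 − 31 = 24 left.
April 1993 has 30 days; 30 − 24 = 6 → April 6, 1993.
Counting back 2 months from April 6, 1993:
month 4 − 2 = 2 → February 1993.
Day 6 is valid in February, giving February 6, 1993.

February 6, 1993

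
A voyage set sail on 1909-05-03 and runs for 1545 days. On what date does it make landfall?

July 26, 1913

Adding 1545 days from May 3, 1909.
May has 31 days, so 31 − 3 = 28 days remain after May 3, 1909; 1545 − 28 = 1517 left.
June 1909 has 30 days: 1517 − 30 = 1487 left.
July 1909 has 31 days: 1487 − 31 = 1456 left.
August 1909 has 31 days: 1456 − 31 = 1425 left.
September 1909 has 30 days: 1425 − 30 = 1395 left.
October 1909 has 31 days: 1395 − 31 = 1364 left.
November 1909 has 30 days: 1364 − 30 = 1334 left.
December 1909 has 31 days: 1334 − 31 = 1303 left.
January 1910 has 31 days: 1303 − 31 = 1272 left.
February 1910 has 28 days (1910 is not a leap year): 1272 − 28 = 1244 left.
March 1910 has 31 days: 1244 − 31 = 1213 left.
April 1910 has 30 days: 1213 − 30 = 1183 left.
May 1910 has 31 days: 1183 − 31 = 1152 left.
June 1910 has 30 days: 1152 − 30 = 1122 left.
July 1910 has 31 days: 1122 − 31 = 1091 left.
August 1910 has 31 days: 1091 − 31 = 1060 left.
September 1910 has 30 days: 1060 − 30 = 1030 left.
October 1910 has 31 days: 1030 − 31 = 999 left.
November 1910 has 30 days: 999 − 30 = 969 left.
December 1910 has 31 days: 969 − 31 = 938 left.
January 1911 has 31 days: 938 − 31 = 907 left.
February 1911 has 28 days (1911 is not a leap year): 907 − 28 = 879 left.
March 1911 has 31 days: 879 − 31 = 848 left.
April 1911 has 30 days: 848 − 30 = 818 left.
May 1911 has 31 days: 818 − 31 = 787 left.
June 1911 has 30 days: 787 − 30 = 757 left.
July 1911 has 31 days: 757 − 31 = 726 left.
August 1911 has 31 days: 726 − 31 = 695 left.
September 1911 has 30 days: 695 − 30 = 665 left.
October 1911 has 31 days: 665 − 31 = 634 left.
November 1911 has 30 days: 634 − 30 = 604 left.
December 1911 has 31 days: 604 − 31 = 573 left.
January 1912 has 31 days: 573 − 31 = 542 left.
February 1912 has 29 days (1912 is a leap year): 542 − 29 = 513 left.
March 1912 has 31 days: 513 − 31 = 482 left.
April 1912 has 30 days: 482 − 30 = 452 left.
May 1912 has 31 days: 452 − 31 = 421 left.
June 1912 has 30 days: 421 − 30 = 391 left.
July 1912 has 31 days: 391 − 31 = 360 left.
August 1912 has 31 days: 360 − 31 = 329 left.
September 1912 has 30 days: 329 − 30 = 299 left.
October 1912 has 31 days: 299 − 31 = 268 left.
November 1912 has 30 days: 268 − 30 = 238 left.
December 1912 has 31 days: 238 − 31 = 207 left.
January 1913 has 31 days: 207 − 31 = 176 left.
February 1913 has 28 days (1913 is not a leap year): 176 − 28 = 148 left.
March 1913 has 31 days: 148 − 31 = 117 left.
April 1913 has 30 days: 117 − 30 = 87 left.
May 1913 has 31 days: 87 − 31 = 56 left.
June 1913 has 30 days: 56 − 30 = 26 left.
26 days into July 1913 → July 26, 1913.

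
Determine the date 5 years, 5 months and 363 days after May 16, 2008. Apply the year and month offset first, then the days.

Adding 5 years, 5 months and 363 days from May 16, 2008: first the month/year part, then the days.
+5 years → 2013; month 5 + 5 = 10 → October 2013.
Day 16 is valid in October, giving October 16, 2013.
Now add 363 days from October 16, 2013.
October has 31 days, so 31 − 16 = 15 days remain after October 16, 2013; 363 − 15 = 348 left.
November 2013 has 30 days: 348 − 30 = 318 left.
December 2013 has 31 days: 318 − 31 = 287 left.
January 2014 has 31 days: 287 − 31 = 256 left.
February 2014 has 28 days (2014 is not a leap year): 256 − 28 = 228 left.
March 2014 has 31 days: 228 − 31 = 197 left.
April 2014 has 30 days: 197 − 30 = 167 left.
May 2014 has 31 days: 167 − 31 = 136 left.
June 2014 has 30 days: 136 − 30 = 106 left.
July 2014 has 31 days: 106 − 31 = 75 left.
August 2014 has 31 days: 75 − 31 = 44 left.
September 2014 has 30 days: 44 − 30 = 14 left.
14 days into October 2014 → October 14, 2014.

October 14, 2014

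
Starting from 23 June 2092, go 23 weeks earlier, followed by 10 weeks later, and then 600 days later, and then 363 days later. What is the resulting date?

November 12, 2094

Subtracting 23 weeks (= 161 days) from June 23, 2092:
Going back 23 days from June 23, 2092 reaches the end of the previous month; 161 − 23 = 138 left.
May 2092 has 31 days: 138 − 31 = 107 left.
April 2092 has 30 days: 107 − 30 = 77 left.
March 2092 has 31 days: 77 − 31 = 46 left.
February 2092 has 29 days (2092 is a leap year): 46 − 29 = 17 left.
January 2092 has 31 days; 31 − 17 = 14 → January 14, 2092.
Advancing 10 weeks (= 70 days) from January 14, 2092:
January has 31 days, so 31 − 14 = 17 days remain after January 14, 2092; 70 − 17 = 53 left.
February 2092 has 29 days (2092 is a leap year): 53 − 29 = 24 left.
24 days into March 2092 → March 24, 2092.
Adding 600 days from March 24, 2092:
March has 31 days, so 31 − 24 = 7 days remain after March 24, 2092; 600 − 7 = 593 left.
April 2092 has 30 days: 593 − 30 = 563 left.
May 2092 has 31 days: 563 − 31 = 532 left.
June 2092 has 30 days: 532 − 30 = 502 left.
July 2092 has 31 days: 502 − 31 = 471 left.
August 2092 has 31 days: 471 − 31 = 440 left.
September 2092 has 30 days: 440 − 30 = 410 left.
October 2092 has 31 days: 410 − 31 = 379 left.
November 2092 has 30 days: 379 − 30 = 349 left.
December 2092 has 31 days: 349 − 31 = 318 left.
January 2093 has 31 days: 318 − 31 = 287 left.
February 2093 has 28 days (2093 is not a leap year): 287 − 28 = 259 left.
March 2093 has 31 days: 259 − 31 = 228 left.
April 2093 has 30 days: 228 − 30 = 198 left.
May 2093 has 31 days: 198 − 31 = 167 left.
June 2093 has 30 days: 167 − 30 = 137 left.
July 2093 has 31 days: 137 − 31 = 106 left.
August 2093 has 31 days: 106 − 31 = 75 left.
September 2093 has 30 days: 75 − 30 = 45 left.
October 2093 has 31 days: 45 − 31 = 14 left.
14 days into November 2093 → November 14, 2093.
Advancing 363 days from November 14, 2093:
November has 30 days, so 30 − 14 = 16 days remain after November 14, 2093; 363 − 16 = 347 left.
December 2093 has 31 days: 347 − 31 = 316 left.
January 2094 has 31 days: 316 − 31 = 285 left.
February 2094 has 28 days (2094 is not a leap year): 285 − 28 = 257 left.
March 2094 has 31 days: 257 − 31 = 226 left.
April 2094 has 30 days: 226 − 30 = 196 left.
May 2094 has 31 days: 196 − 31 = 165 left.
June 2094 has 30 days: 165 − 30 = 135 left.
July 2094 has 31 days: 135 − 31 = 104 left.
August 2094 has 31 days: 104 − 31 = 73 left.
September 2094 has 30 days: 73 − 30 = 43 left.
October 2094 has 31 days: 43 − 31 = 12 left.
12 days into November 2094 → November 12, 2094.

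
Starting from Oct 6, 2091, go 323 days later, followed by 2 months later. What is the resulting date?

Counting forward 323 days from October 6, 2091:
October has 31 days, so 31 − 6 = 25 days remain after October 6, 2091; 323 − 25 = 298 left.
November 2091 has 30 days: 298 − 30 = 268 left.
December 2091 has 31 days: 268 − 31 = 237 left.
January 2092 has 31 days: 237 − 31 = 206 left.
February 2092 has 29 days (2092 is a leap year): 206 − 29 = 177 left.
March 2092 has 31 days: 177 − 31 = 146 left.
April 2092 has 30 days: 146 − 30 = 116 left.
May 2092 has 31 days: 116 − 31 = 85 left.
June 2092 has 30 days: 85 − 30 = 55 left.
July 2092 has 31 days: 55 − 31 = 24 left.
24 days into August 2092 → August 24, 2092.
Counting forward 2 months from August 24, 2092:
month 8 + 2 = 10 → October 2092.
Day 24 is valid in October, giving October 24, 2092.

October 24, 2092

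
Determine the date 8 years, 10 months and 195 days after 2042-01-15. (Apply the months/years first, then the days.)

May 29, 2051

Advancing 8 years, 10 months and 195 days from January 15, 2042: first the month/year part, then the days.
+8 years → 2050; month 1 + 10 = 11 → November 2050.
Day 15 is valid in November, giving November 15, 2050.
Now add 195 days from November 15, 2050.
November has 30 days, so 30 − 15 = 15 days remain after November 15, 2050; 195 − 15 = 180 left.
December 2050 has 31 days: 180 − 31 = 149 left.
January 2051 has 31 days: 149 − 31 = 118 left.
February 2051 has 28 days (2051 is not a leap year): 118 − 28 = 90 left.
March 2051 has 31 days: 90 − 31 = 59 left.
April 2051 has 30 days: 59 − 30 = 29 left.
29 days into May 2051 → May 29, 2051.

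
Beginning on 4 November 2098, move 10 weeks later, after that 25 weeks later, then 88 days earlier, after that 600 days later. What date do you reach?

Adding 10 weeks (= 70 days) from November 4, 2098:
November has 30 days, so 30 − 4 = 26 days remain after November 4, 2098; 70 − 26 = 44 left.
December 2098 has 31 days: 44 − 31 = 13 left.
13 days into January 2099 → January 13, 2099.
Adding 25 weeks (= 175 days) from January 13, 2099:
January has 31 days, so 31 − 13 = 18 days remain after January 13, 2099; 175 − 18 = 157 left.
February 2099 has 28 days (2099 is not a leap year): 157 − 28 = 129 left.
March 2099 has 31 days: 129 − 31 = 98 left.
April 2099 has 30 days: 98 − 30 = 68 left.
May 2099 has 31 days: 68 − 31 = 37 left.
June 2099 has 30 days: 37 − 30 = 7 left.
7 days into July 2099 → July 7, 2099.
Going back 88 days from July 7, 2099:
Going back 7 days from July 7, 2099 reaches the end of the previous month; 88 − 7 = 81 left.
June 2099 has 30 days: 81 − 30 = 51 left.
May 2099 has 31 days: 51 − 31 = 20 left.
April 2099 has 30 days; 30 − 20 = 10 → April 10, 2099.
Counting forward 600 days from April 10, 2099:
April has 30 days, so 30 − 10 = 20 days remain after April 10, 2099; 600 − 20 = 580 left.
May 2099 has 31 days: 580 − 31 = 549 left.
June 2099 has 30 days: 549 − 30 = 519 left.
July 2099 has 31 days: 519 − 31 = 488 left.
August 2099 has 31 days: 488 − 31 = 457 left.
September 2099 has 30 days: 457 − 30 = 427 left.
October 2099 has 31 days: 427 − 31 = 396 left.
November 2099 has 30 days: 396 − 30 = 366 left.
December 2099 has 31 days: 366 − 31 = 335 left.
January 2100 has 31 days: 335 − 31 = 304 left.
February 2100 has 28 days (2100 is not a leap year (divisible by 100 but not 400)): 304 − 28 = 276 left.
March 2100 has 31 days: 276 − 31 = 245 left.
April 2100 has 30 days: 245 − 30 = 215 left.
May 2100 has 31 days: 215 − 31 = 184 left.
June 2100 has 30 days: 184 − 30 = 154 left.
July 2100 has 31 days: 154 − 31 = 123 left.
August 2100 has 31 days: 123 − 31 = 92 left.
September 2100 has 30 days: 92 − 30 = 62 left.
October 2100 has 31 days: 62 − 31 = 31 left.
November 2100 has 30 days: 31 − 30 = 1 left.
1 day into December 2100 → December 1, 2100.

December 1, 2100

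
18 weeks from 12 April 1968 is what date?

Counting forward 18 weeks = 126 days from April 12, 1968.
April has 30 days, so 30 − 12 = 18 days remain after April 12, 1968; 126 − 18 = 108 left.
May 1968 has 31 days: 108 − 31 = 77 left.
June 1968 has 30 days: 77 − 30 = 47 left.
July 1968 has 31 days: 47 − 31 = 16 left.
16 days into August 1968 → August 16, 1968.

August 16, 1968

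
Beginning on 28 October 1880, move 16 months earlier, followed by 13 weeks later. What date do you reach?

September 27, 1879

Subtracting 16 months from October 28, 1880:
month 10 − 16 = -6, which is month 6 of year 1879 → June 1879.
Day 28 is valid in June, giving June 28, 1879.
Adding 13 weeks (= 91 days) from June 28, 1879:
June has 30 days, so 30 − 28 = 2 days remain after June 28, 1879; 91 − 2 = 89 left.
July 1879 has 31 days: 89 − 31 = 58 left.
August 1879 has 31 days: 58 − 31 = 27 left.
27 days into September 1879 → September 27, 1879.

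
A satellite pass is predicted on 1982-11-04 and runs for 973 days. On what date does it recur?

July 4, 1985

Adding 973 days from November 4, 1982.
November has 30 days, so 30 − 4 = 26 days remain after November 4, 1982; 973 − 26 = 947 left.
December 1982 has 31 days: 947 − 31 = 916 left.
January 1983 has 31 days: 916 − 31 = 885 left.
February 1983 has 28 days (1983 is not a leap year): 885 − 28 = 857 left.
March 1983 has 31 days: 857 − 31 = 826 left.
April 1983 has 30 days: 826 − 30 = 796 left.
May 1983 has 31 days: 796 − 31 = 765 left.
June 1983 has 30 days: 765 − 30 = 735 left.
July 1983 has 31 days: 735 − 31 = 704 left.
August 1983 has 31 days: 704 − 31 = 673 left.
September 1983 has 30 days: 673 − 30 = 643 left.
October 1983 has 31 days: 643 − 31 = 612 left.
November 1983 has 30 days: 612 − 30 = 582 left.
December 1983 has 31 days: 582 − 31 = 551 left.
January 1984 has 31 days: 551 − 31 = 520 left.
February 1984 has 29 days (1984 is a leap year): 520 − 29 = 491 left.
March 1984 has 31 days: 491 − 31 = 460 left.
April 1984 has 30 days: 460 − 30 = 430 left.
May 1984 has 31 days: 430 − 31 = 399 left.
June 1984 has 30 days: 399 − 30 = 369 left.
July 1984 has 31 days: 369 − 31 = 338 left.
August 1984 has 31 days: 338 − 31 = 307 left.
September 1984 has 30 days: 307 − 30 = 277 left.
October 1984 has 31 days: 277 − 31 = 246 left.
November 1984 has 30 days: 246 − 30 = 216 left.
December 1984 has 31 days: 216 − 31 = 185 left.
January 1985 has 31 days: 185 − 31 = 154 left.
February 1985 has 28 days (1985 is not a leap year): 154 − 28 = 126 left.
March 1985 has 31 days: 126 − 31 = 95 left.
April 1985 has 30 days: 95 − 30 = 65 left.
May 1985 has 31 days: 65 − 31 = 34 left.
June 1985 has 30 days: 34 − 30 = 4 left.
4 days into July 1985 → July 4, 1985.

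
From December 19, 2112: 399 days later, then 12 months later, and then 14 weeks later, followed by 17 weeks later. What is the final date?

Adding 399 days from December 19, 2112:
December has 31 days, so 31 − 19 = 12 days remain after December 19, 2112; 399 − 12 = 387 left.
January 2113 has 31 days: 387 − 31 = 356 left.
February 2113 has 28 days (2113 is not a leap year): 356 − 28 = 328 left.
March 2113 has 31 days: 328 − 31 = 297 left.
April 2113 has 30 days: 297 − 30 = 267 left.
May 2113 has 31 days: 267 − 31 = 236 left.
June 2113 has 30 days: 236 − 30 = 206 left.
July 2113 has 31 days: 206 − 31 = 175 left.
August 2113 has 31 days: 175 − 31 = 144 left.
September 2113 has 30 days: 144 − 30 = 114 left.
October 2113 has 31 days: 114 − 31 = 83 left.
November 2113 has 30 days: 83 − 30 = 53 left.
December 2113 has 31 days: 53 − 31 = 22 left.
22 days into January 2114 → January 22, 2114.
Counting forward 12 months from January 22, 2114:
month 1 + 12 = 13, which is month 1 of year 2115 → January 2115.
Day 22 is valid in January, giving January 22, 2115.
Counting forward 14 weeks (= 98 days) from January 22, 2115:
January has 31 days, so 31 − 22 = 9 days remain after January 22, 2115; 98 − 9 = 89 left.
February 2115 has 28 days (2115 is not a leap year): 89 − 28 = 61 left.
March 2115 has 31 days: 61 − 31 = 30 left.
30 days into April 2115 → April 30, 2115.
Adding 17 weeks (= 119 days) from April 30, 2115:
April has 30 days, so 30 − 30 = 0 days remain after April 30, 2115; 119 − 0 = 119 left.
May 2115 has 31 days: 119 − 31 = 88 left.
June 2115 has 30 days: 88 − 30 = 58 left.
July 2115 has 31 days: 58 − 31 = 27 left.
27 days into August 2115 → August 27, 2115.

August 27, 2115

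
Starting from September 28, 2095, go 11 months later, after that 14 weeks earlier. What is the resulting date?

Advancing 11 months from September 28, 2095:
month 9 + 11 = 20, which is month 8 of year 2096 → August 2096.
Day 28 is valid in August, giving August 28, 2096.
Subtracting 14 weeks (= 98 days) from August 28, 2096:
Going back 28 days from August 28, 2096 reaches the end of the previous month; 98 − 28 = 70 left.
July 2096 has 31 days: 70 − 31 = 39 left.
June 2096 has 30 days: 39 − 30 = 9 left.
May 2096 has 31 days; 31 − 9 = 22 → May 22, 2096.

May 22, 2096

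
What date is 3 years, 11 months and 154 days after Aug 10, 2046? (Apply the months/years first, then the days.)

December 11, 2050

Adding 3 years, 11 months and 154 days from August 10, 2046: first the month/year part, then the days.
+3 years → 2049; month 8 + 11 = 19, which is month 7 of year 2050 → July 2050.
Day 10 is valid in July, giving July 10, 2050.
Now add 154 days from July 10, 2050.
July has 31 days, so 31 − 10 = 21 days remain after July 10, 2050; 154 − 21 = 133 left.
August 2050 has 31 days: 133 − 31 = 102 left.
September 2050 has 30 days: 102 − 30 = 72 left.
October 2050 has 31 days: 72 − 31 = 41 left.
November 2050 has 30 days: 41 − 30 = 11 left.
11 days into December 2050 → December 11, 2050.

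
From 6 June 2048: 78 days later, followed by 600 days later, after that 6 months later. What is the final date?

Counting forward 78 days from June 6, 2048:
June has 30 days, so 30 − 6 = 24 days remain after June 6, 2048; 78 − 24 = 54 left.
July 2048 has 31 days: 54 − 31 = 23 left.
23 days into August 2048 → August 23, 2048.
Advancing 600 days from August 23, 2048:
August has 31 days, so 31 − 23 = 8 days remain after August 23, 2048; 600 − 8 = 592 left.
September 2048 has 30 days: 592 − 30 = 562 left.
October 2048 has 31 days: 562 − 31 = 531 left.
November 2048 has 30 days: 531 − 30 = 501 left.
December 2048 has 31 days: 501 − 31 = 470 left.
January 2049 has 31 days: 470 − 31 = 439 left.
February 2049 has 28 days (2049 is not a leap year): 439 − 28 = 411 left.
March 2049 has 31 days: 411 − 31 = 380 left.
April 2049 has 30 days: 380 − 30 = 350 left.
May 2049 has 31 days: 350 − 31 = 319 left.
June 2049 has 30 days: 319 − 30 = 289 left.
July 2049 has 31 days: 289 − 31 = 258 left.
August 2049 has 31 days: 258 − 31 = 227 left.
September 2049 has 30 days: 227 − 30 = 197 left.
October 2049 has 31 days: 197 − 31 = 166 left.
November 2049 has 30 days: 166 − 30 = 136 left.
December 2049 has 31 days: 136 − 31 = 105 left.
January 2050 has 31 days: 105 − 31 = 74 left.
February 2050 has 28 days (2050 is not a leap year): 74 − 28 = 46 left.
March 2050 has 31 days: 46 − 31 = 15 left.
15 days into April 2050 → April 15, 2050.
Counting forward 6 months from April 15, 2050:
month 4 + 6 = 10 → October 2050.
Day 15 is valid in October, giving October 15, 2050.

October 15, 2050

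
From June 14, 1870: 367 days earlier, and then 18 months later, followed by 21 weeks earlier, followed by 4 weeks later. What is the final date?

August 15, 1870

Subtracting 367 days from June 14, 1870:
Going back 14 days from June 14, 1870 reaches the end of the previous month; 367 − 14 = 353 left.
May 1870 has 31 days: 353 − 31 = 322 left.
April 1870 has 30 days: 322 − 30 = 292 left.
March 1870 has 31 days: 292 − 31 = 261 left.
February 1870 has 28 days (1870 is not a leap year): 261 − 28 = 233 left.
January 1870 has 31 days: 233 − 31 = 202 left.
December 1869 has 31 days: 202 − 31 = 171 left.
November 1869 has 30 days: 171 − 30 = 141 left.
October 1869 has 31 days: 141 − 31 = 110 left.
September 1869 has 30 days: 110 − 30 = 80 left.
August 1869 has 31 days: 80 − 31 = 49 left.
July 1869 has 31 days: 49 − 31 = 18 left.
June 1869 has 30 days; 30 − 18 = 12 → June 12, 1869.
Advancing 18 months from June 12, 1869:
month 6 + 18 = 24, which is month 12 of year 1870 → December 1870.
Day 12 is valid in December, giving December 12, 1870.
Going back 21 weeks (= 147 days) from December 12, 1870:
Going back 12 days from December 12, 1870 reaches the end of the previous month; 147 − 12 = 135 left.
November 1870 has 30 days: 135 − 30 = 105 left.
October 1870 has 31 days: 105 − 31 = 74 left.
September 1870 has 30 days: 74 − 30 = 44 left.
August 1870 has 31 days: 44 − 31 = 13 left.
July 1870 has 31 days; 31 − 13 = 18 → July 18, 1870.
Advancing 4 weeks (= 28 days) from July 18, 1870:
July has 31 days, so 31 − 18 = 13 days remain after July 18, 1870; 28 − 13 = 15 left.
15 days into August 1870 → August 15, 1870.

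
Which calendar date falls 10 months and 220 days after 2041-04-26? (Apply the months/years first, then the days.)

Adding 10 months and 220 days from April 26, 2041: first the month/year part, then the days.
month 4 + 10 = 14, which is month 2 of year 2042 → February 2042.
Day 26 is valid in February, giving February 26, 2042.
Now add 220 days from February 26, 2042.
February has 28 days, so 28 − 26 = 2 days remain after February 26, 2042; 220 − 2 = 218 left.
March 2042 has 31 days: 218 − 31 = 187 left.
April 2042 has 30 days: 187 − 30 = 157 left.
May 2042 has 31 days: 157 − 31 = 126 left.
June 2042 has 30 days: 126 − 30 = 96 left.
July 2042 has 31 days: 96 − 31 = 65 left.
August 2042 has 31 days: 65 − 31 = 34 left.
September 2042 has 30 days: 34 − 30 = 4 left.
4 days into October 2042 → October 4, 2042.

October 4, 2042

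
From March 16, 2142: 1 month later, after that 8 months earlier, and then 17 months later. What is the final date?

Advancing 1 month from March 16, 2142:
month 3 + 1 = 4 → April 2142.
Day 16 is valid in April, giving April 16, 2142.
Counting back 8 months from April 16, 2142:
month 4 − 8 = -4, which is month 8 of year 2141 → August 2141.
Day 16 is valid in August, giving August 16, 2141.
Adding 17 months from August 16, 2141:
month 8 + 17 = 25, which is month 1 of year 2143 → January 2143.
Day 16 is valid in January, giving January 16, 2143.

January 16, 2143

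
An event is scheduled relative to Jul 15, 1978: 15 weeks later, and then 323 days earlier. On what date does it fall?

December 9, 1977

Adding 15 weeks (= 105 days) from July 15, 1978:
July has 31 days, so 31 − 15 = 16 days remain after July 15, 1978; 105 − 16 = 89 left.
August 1978 has 31 days: 89 − 31 = 58 left.
September 1978 has 30 days: 58 − 30 = 28 left.
28 days into October 1978 → October 28, 1978.
Subtracting 323 days from October 28, 1978:
Going back 28 days from October 28, 1978 reaches the end of the previous month; 323 − 28 = 295 left.
September 1978 has 30 days: 295 − 30 = 265 left.
August 1978 has 31 days: 265 − 31 = 234 left.
July 1978 has 31 days: 234 − 31 = 203 left.
June 1978 has 30 days: 203 − 30 = 173 left.
May 1978 has 31 days: 173 − 31 = 142 left.
April 1978 has 30 days: 142 − 30 = 112 left.
March 1978 has 31 days: 112 − 31 = 81 left.
February 1978 has 28 days (1978 is not a leap year): 81 − 28 = 53 left.
January 1978 has 31 days: 53 − 31 = 22 left.
December 1977 has 31 days; 31 − 22 = 9 → December 9, 1977.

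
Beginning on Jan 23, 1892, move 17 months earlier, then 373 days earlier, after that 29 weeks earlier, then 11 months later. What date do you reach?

Going back 17 months from January 23, 1892:
month 1 − 17 = -16, which is month 8 of year 1890 → August 1890.
Day 23 is valid in August, giving August 23, 1890.
Going back 373 days from August 23, 1890:
Going back 23 days from August 23, 1890 reaches the end of the previous month; 373 − 23 = 350 left.
July 1890 has 31 days: 350 − 31 = 319 left.
June 1890 has 30 days: 319 − 30 = 289 left.
May 1890 has 31 days: 289 − 31 = 258 left.
April 1890 has 30 days: 258 − 30 = 228 left.
March 1890 has 31 days: 228 − 31 = 197 left.
February 1890 has 28 days (1890 is not a leap year): 197 − 28 = 169 left.
January 1890 has 31 days: 169 − 31 = 138 left.
December 1889 has 31 days: 138 − 31 = 107 left.
November 1889 has 30 days: 107 − 30 = 77 left.
October 1889 has 31 days: 77 − 31 = 46 left.
September 1889 has 30 days: 46 − 30 = 16 left.
August 1889 has 31 days; 31 − 16 = 15 → August 15, 1889.
Counting back 29 weeks (= 203 days) from August 15, 1889:
Going back 15 days from August 15, 1889 reaches the end of the previous month; 203 − 15 = 188 left.
July 1889 has 31 days: 188 − 31 = 157 left.
June 1889 has 30 days: 157 − 30 = 127 left.
May 1889 has 31 days: 127 − 31 = 96 left.
April 1889 has 30 days: 96 − 30 = 66 left.
March 1889 has 31 days: 66 − 31 = 35 left.
February 1889 has 28 days (1889 is not a leap year): 35 − 28 = 7 left.
January 1889 has 31 days; 31 − 7 = 24 → January 24, 1889.
Adding 11 months from January 24, 1889:
month 1 + 11 = 12 → December 1889.
Day 24 is valid in December, giving December 24, 1889.

December 24, 1889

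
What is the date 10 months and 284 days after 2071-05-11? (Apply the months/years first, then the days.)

December 20, 2072

Advancing 10 months and 284 days from May 11, 2071: first the month/year part, then the days.
month 5 + 10 = 15, which is month 3 of year 2072 → March 2072.
Day 11 is valid in March, giving March 11, 2072.
Now add 284 days from March 11, 2072.
March has 31 days, so 31 − 11 = 20 days remain after March 11, 2072; 284 − 20 = 264 left.
April 2072 has 30 days: 264 − 30 = 234 left.
May 2072 has 31 days: 234 − 31 = 203 left.
June 2072 has 30 days: 203 − 30 = 173 left.
July 2072 has 31 days: 173 − 31 = 142 left.
August 2072 has 31 days: 142 − 31 = 111 left.
September 2072 has 30 days: 111 − 30 = 81 left.
October 2072 has 31 days: 81 − 31 = 50 left.
November 2072 has 30 days: 50 − 30 = 20 left.
20 days into December 2072 → December 20, 2072.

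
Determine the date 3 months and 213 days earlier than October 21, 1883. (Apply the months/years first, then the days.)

Going back 3 months and 213 days from October 21, 1883: first the month/year part, then the days.
month 10 − 3 = 7 → July 1883.
Day 21 is valid in July, giving July 21, 1883.
Now subtract 213 days from July 21, 1883.
Going back 21 days from July 21, 1883 reaches the end of the previous month; 213 − 21 = 192 left.
June 1883 has 30 days: 192 − 30 = 162 left.
May 1883 has 31 days: 162 − 31 = 131 left.
April 1883 has 30 days: 131 − 30 = 101 left.
March 1883 has 31 days: 101 − 31 = 70 left.
February 1883 has 28 days (1883 is not a leap year): 70 − 28 = 42 left.
January 1883 has 31 days: 42 − 31 = 11 left.
December 1882 has 31 days; 31 − 11 = 20 → December 20, 1882.

December 20, 1882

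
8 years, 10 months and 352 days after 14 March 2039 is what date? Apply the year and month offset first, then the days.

Adding 8 years, 10 months and 352 days from March 14, 2039: first the month/year part, then the days.
+8 years → 2047; month 3 + 10 = 13, which is month 1 of year 2048 → January 2048.
Day 14 is valid in January, giving January 14, 2048.
Now add 352 days from January 14, 2048.
January has 31 days, so 31 − 14 = 17 days remain after January 14, 2048; 352 − 17 = 335 left.
February 2048 has 29 days (2048 is a leap year): 335 − 29 = 306 left.
March 2048 has 31 days: 306 − 31 = 275 left.
April 2048 has 30 days: 275 − 30 = 245 left.
May 2048 has 31 days: 245 − 31 = 214 left.
June 2048 has 30 days: 214 − 30 = 184 left.
July 2048 has 31 days: 184 − 31 = 153 left.
August 2048 has 31 days: 153 − 31 = 122 left.
September 2048 has 30 days: 122 − 30 = 92 left.
October 2048 has 31 days: 92 − 31 = 61 left.
November 2048 has 30 days: 61 − 30 = 31 left.
31 days into December 2048 → December 31, 2048.

December 31, 2048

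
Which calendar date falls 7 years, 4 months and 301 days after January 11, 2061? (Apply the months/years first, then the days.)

March 8, 2069

Adding 7 years, 4 months and 301 days from January 11, 2061: first the month/year part, then the days.
+7 years → 2068; month 1 + 4 = 5 → May 2068.
Day 11 is valid in May, giving May 11, 2068.
Now add 301 days from May 11, 2068.
May has 31 days, so 31 − 11 = 20 days remain after May 11, 2068; 301 − 20 = 281 left.
June 2068 has 30 days: 281 − 30 = 251 left.
July 2068 has 31 days: 251 − 31 = 220 left.
August 2068 has 31 days: 220 − 31 = 189 left.
September 2068 has 30 days: 189 − 30 = 159 left.
October 2068 has 31 days: 159 − 31 = 128 left.
November 2068 has 30 days: 128 − 30 = 98 left.
December 2068 has 31 days: 98 − 31 = 67 left.
January 2069 has 31 days: 67 − 31 = 36 left.
February 2069 has 28 days (2069 is not a leap year): 36 − 28 = 8 left.
8 days into March 2069 → March 8, 2069.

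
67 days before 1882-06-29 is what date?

Counting back 67 days from June 29, 1882.
Going back 29 days from June 29, 1882 reaches the end of the previous month; 67 − 29 = 38 left.
May 1882 has 31 days: 38 − 31 = 7 left.
April 1882 has 30 days; 30 − 7 = 23 → April 23, 1882.

April 23, 1882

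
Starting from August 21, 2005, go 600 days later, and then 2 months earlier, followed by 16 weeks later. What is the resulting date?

Adding 600 days from August 21, 2005:
August has 31 days, so 31 − 21 = 10 days remain after August 21, 2005; 600 − 10 = 590 left.
September 2005 has 30 days: 590 − 30 = 560 left.
October 2005 has 31 days: 560 − 31 = 529 left.
November 2005 has 30 days: 529 − 30 = 499 left.
December 2005 has 31 days: 499 − 31 = 468 left.
January 2006 has 31 days: 468 − 31 = 437 left.
February 2006 has 28 days (2006 is not a leap year): 437 − 28 = 409 left.
March 2006 has 31 days: 409 − 31 = 378 left.
April 2006 has 30 days: 378 − 30 = 348 left.
May 2006 has 31 days: 348 − 31 = 317 left.
June 2006 has 30 days: 317 − 30 = 287 left.
July 2006 has 31 days: 287 − 31 = 256 left.
August 2006 has 31 days: 256 − 31 = 225 left.
September 2006 has 30 days: 225 − 30 = 195 left.
October 2006 has 31 days: 195 − 31 = 164 left.
November 2006 has 30 days: 164 − 30 = 134 left.
December 2006 has 31 days: 134 − 31 = 103 left.
January 2007 has 31 days: 103 − 31 = 72 left.
February 2007 has 28 days (2007 is not a leap year): 72 − 28 = 44 left.
March 2007 has 31 days: 44 − 31 = 13 left.
13 days into April 2007 → April 13, 2007.
Counting back 2 months from April 13, 2007:
month 4 − 2 = 2 → February 2007.
Day 13 is valid in February, giving February 13, 2007.
Adding 16 weeks (= 112 days) from February 13, 2007:
February has 28 days, so 28 − 13 = 15 days remain after February 13, 2007; 112 − 15 = 97 left.
March 2007 has 31 days: 97 − 31 = 66 left.
April 2007 has 30 days: 66 − 30 = 36 left.
May 2007 has 31 days: 36 − 31 = 5 left.
5 days into June 2007 → June 5, 2007.

June 5, 2007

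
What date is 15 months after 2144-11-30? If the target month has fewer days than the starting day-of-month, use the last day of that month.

Advancing 15 months from November 30, 2144.
month 11 + 15 = 26, which is month 2 of year 2146 → February 2146.
February 2146 has only 28 days (2146 is not a leap year — relevant if February), and the start was day 30, so the date clamps to February 28, 2146.

February 28, 2146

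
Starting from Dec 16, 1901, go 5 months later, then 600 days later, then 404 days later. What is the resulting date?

Advancing 5 months from December 16, 1901:
month 12 + 5 = 17, which is month 5 of year 1902 → May 1902.
Day 16 is valid in May, giving May 16, 1902.
Adding 600 days from May 16, 1902:
May has 31 days, so 31 − 16 = 15 days remain after May 16, 1902; 600 − 15 = 585 left.
June 1902 has 30 days: 585 − 30 = 555 left.
July 1902 has 31 days: 555 − 31 = 524 left.
August 1902 has 31 days: 524 − 31 = 493 left.
September 1902 has 30 days: 493 − 30 = 463 left.
October 1902 has 31 days: 463 − 31 = 432 left.
November 1902 has 30 days: 432 − 30 = 402 left.
December 1902 has 31 days: 402 − 31 = 371 left.
January 1903 has 31 days: 371 − 31 = 340 left.
February 1903 has 28 days (1903 is not a leap year): 340 − 28 = 312 left.
March 1903 has 31 days: 312 − 31 = 281 left.
April 1903 has 30 days: 281 − 30 = 251 left.
May 1903 has 31 days: 251 − 31 = 220 left.
June 1903 has 30 days: 220 − 30 = 190 left.
July 1903 has 31 days: 190 − 31 = 159 left.
August 1903 has 31 days: 159 − 31 = 128 left.
September 1903 has 30 days: 128 − 30 = 98 left.
October 1903 has 31 days: 98 − 31 = 67 left.
November 1903 has 30 days: 67 − 30 = 37 left.
December 1903 has 31 days: 37 − 31 = 6 left.
6 days into January 1904 → January 6, 1904.
Counting forward 404 days from January 6, 1904:
January has 31 days, so 31 − 6 = 25 days remain after January 6, 1904; 404 − 25 = 379 left.
February 1904 has 29 days (1904 is a leap year): 379 − 29 = 350 left.
March 1904 has 31 days: 350 − 31 = 319 left.
April 1904 has 30 days: 319 − 30 = 289 left.
May 1904 has 31 days: 289 − 31 = 258 left.
June 1904 has 30 days: 258 − 30 = 228 left.
July 1904 has 31 days: 228 − 31 = 197 left.
August 1904 has 31 days: 197 − 31 = 166 left.
September 1904 has 30 days: 166 − 30 = 136 left.
October 1904 has 31 days: 136 − 31 = 105 left.
November 1904 has 30 days: 105 − 30 = 75 left.
December 1904 has 31 days: 75 − 31 = 44 left.
January 1905 has 31 days: 44 − 31 = 13 left.
13 days into February 1905 → February 13, 1905.

February 13, 1905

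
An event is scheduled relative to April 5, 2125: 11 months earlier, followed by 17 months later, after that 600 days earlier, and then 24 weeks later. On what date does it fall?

Going back 11 months from April 5, 2125:
month 4 − 11 = -7, which is month 5 of year 2124 → May 2124.
Day 5 is valid in May, giving May 5, 2124.
Counting forward 17 months from May 5, 2124:
month 5 + 17 = 22, which is month 10 of year 2125 → October 2125.
Day 5 is valid in October, giving October 5, 2125.
Subtracting 600 days from October 5, 2125:
Going back 5 days from October 5, 2125 reaches the end of the previous month; 600 − 5 = 595 left.
September 2125 has 30 days: 595 − 30 = 565 left.
August 2125 has 31 days: 565 − 31 = 534 left.
July 2125 has 31 days: 534 − 31 = 503 left.
June 2125 has 30 days: 503 − 30 = 473 left.
May 2125 has 31 days: 473 − 31 = 442 left.
April 2125 has 30 days: 442 − 30 = 412 left.
March 2125 has 31 days: 412 − 31 = 381 left.
February 2125 has 28 days (2125 is not a leap year): 381 − 28 = 353 left.
January 2125 has 31 days: 353 − 31 = 322 left.
December 2124 has 31 days: 322 − 31 = 291 left.
November 2124 has 30 days: 291 − 30 = 261 left.
October 2124 has 31 days: 261 − 31 = 230 left.
September 2124 has 30 days: 230 − 30 = 200 left.
August 2124 has 31 days: 200 − 31 = 169 left.
July 2124 has 31 days: 169 − 31 = 138 left.
June 2124 has 30 days: 138 − 30 = 108 left.
May 2124 has 31 days: 108 − 31 = 77 left.
April 2124 has 30 days: 77 − 30 = 47 left.
March 2124 has 31 days: 47 − 31 = 16 left.
February 2124 has 29 days; 29 − 16 = 13 → February 13, 2124.
Counting forward 24 weeks (= 168 days) from February 13, 2124:
February has 29 days, so 29 − 13 = 16 days remain after February 13, 2124; 168 − 16 = 152 left.
March 2124 has 31 days: 152 − 31 = 121 left.
April 2124 has 30 days: 121 − 30 = 91 left.
May 2124 has 31 days: 91 − 31 = 60 left.
June 2124 has 30 days: 60 − 30 = 30 left.
30 days into July 2124 → July 30, 2124.

July 30, 2124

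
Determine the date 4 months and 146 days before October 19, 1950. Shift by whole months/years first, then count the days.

Subtracting 4 months and 146 days from October 19, 1950: first the month/year part, then the days.
month 10 − 4 = 6 → June 1950.
Day 19 is valid in June, giving June 19, 1950.
Now subtract 146 days from June 19, 1950.
Going back 19 days from June 19, 1950 reaches the end of the previous month; 146 − 19 = 127 left.
May 1950 has 31 days: 127 − 31 = 96 left.
April 1950 has 30 days: 96 − 30 = 66 left.
March 1950 has 31 days: 66 − 31 = 35 left.
February 1950 has 28 days (1950 is not a leap year): 35 − 28 = 7 left.
January 1950 has 31 days; 31 − 7 = 24 → January 24, 1950.

January 24, 1950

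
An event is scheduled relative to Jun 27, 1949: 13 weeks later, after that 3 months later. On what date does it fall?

Adding 13 weeks (= 91 days) from June 27, 1949:
June has 30 days, so 30 − 27 = 3 days remain after June 27, 1949; 91 − 3 = 88 left.
July 1949 has 31 days: 88 − 31 = 57 left.
August 1949 has 31 days: 57 − 31 = 26 left.
26 days into September 1949 → September 26, 1949.
Advancing 3 months from September 26, 1949:
month 9 + 3 = 12 → December 1949.
Day 26 is valid in December, giving December 26, 1949.

December 26, 1949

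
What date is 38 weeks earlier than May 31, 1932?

Going back 38 weeks = 266 days from May 31, 1932.
Going back 31 days from May 31, 1932 reaches the end of the previous month; 266 − 31 = 235 left.
April 1932 has 30 days: 235 − 30 = 205 left.
March 1932 has 31 days: 205 − 31 = 174 left.
February 1932 has 29 days (1932 is a leap year): 174 − 29 = 145 left.
January 1932 has 31 days: 145 − 31 = 114 left.
December 1931 has 31 days: 114 − 31 = 83 left.
November 1931 has 30 days: 83 − 30 = 53 left.
October 1931 has 31 days: 53 − 31 = 22 left.
September 1931 has 30 days; 30 − 22 = 8 → September 8, 1931.

September 8, 1931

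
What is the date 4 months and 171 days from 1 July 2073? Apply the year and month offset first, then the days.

Counting forward 4 months and 171 days from July 1, 2073: first the month/year part, then the days.
month 7 + 4 = 11 → November 2073.
Day 1 is valid in November, giving November 1, 2073.
Now add 171 days from November 1, 2073.
November has 30 days, so 30 − 1 = 29 days remain after November 1, 2073; 171 − 29 = 142 left.
December 2073 has 31 days: 142 − 31 = 111 left.
January 2074 has 31 days: 111 − 31 = 80 left.
February 2074 has 28 days (2074 is not a leap year): 80 − 28 = 52 left.
March 2074 has 31 days: 52 − 31 = 21 left.
21 days into April 2074 → April 21, 2074.

April 21, 2074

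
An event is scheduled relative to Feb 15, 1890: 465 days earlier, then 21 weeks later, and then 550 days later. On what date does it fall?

Subtracting 465 days from February 15, 1890:
Going back 15 days from February 15, 1890 reaches the end of the previous month; 465 − 15 = 450 left.
January 1890 has 31 days: 450 − 31 = 419 left.
December 1889 has 31 days: 419 − 31 = 388 left.
November 1889 has 30 days: 388 − 30 = 358 left.
October 1889 has 31 days: 358 − 31 = 327 left.
September 1889 has 30 days: 327 − 30 = 297 left.
August 1889 has 31 days: 297 − 31 = 266 left.
July 1889 has 31 days: 266 − 31 = 235 left.
June 1889 has 30 days: 235 − 30 = 205 left.
May 1889 has 31 days: 205 − 31 = 174 left.
April 1889 has 30 days: 174 − 30 = 144 left.
March 1889 has 31 days: 144 − 31 = 113 left.
February 1889 has 28 days (1889 is not a leap year): 113 − 28 = 85 left.
January 1889 has 31 days: 85 − 31 = 54 left.
December 1888 has 31 days: 54 − 31 = 23 left.
November 1888 has 30 days; 30 − 23 = 7 → November 7, 1888.
Adding 21 weeks (= 147 days) from November 7, 1888:
November has 30 days, so 30 − 7 = 23 days remain after November 7, 1888; 147 − 23 = 124 left.
December 1888 has 31 days: 124 − 31 = 93 left.
January 1889 has 31 days: 93 − 31 = 62 left.
February 1889 has 28 days (1889 is not a leap year): 62 − 28 = 34 left.
March 1889 has 31 days: 34 − 31 = 3 left.
3 days into April 1889 → April 3, 1889.
Adding 550 days from April 3, 1889:
April has 30 days, so 30 − 3 = 27 days remain after April 3, 1889; 550 − 27 = 523 left.
May 1889 has 31 days: 523 − 31 = 492 left.
June 1889 has 30 days: 492 − 30 = 462 left.
July 1889 has 31 days: 462 − 31 = 431 left.
August 1889 has 31 days: 431 − 31 = 400 left.
September 1889 has 30 days: 400 − 30 = 370 left.
October 1889 has 31 days: 370 − 31 = 339 left.
November 1889 has 30 days: 339 − 30 = 309 left.
December 1889 has 31 days: 309 − 31 = 278 left.
January 1890 has 31 days: 278 − 31 = 247 left.
February 1890 has 28 days (1890 is not a leap year): 247 − 28 = 219 left.
March 1890 has 31 days: 219 − 31 = 188 left.
April 1890 has 30 days: 188 − 30 = 158 left.
May 1890 has 31 days: 158 − 31 = 127 left.
June 1890 has 30 days: 127 − 30 = 97 left.
July 1890 has 31 days: 97 − 31 = 66 left.
August 1890 has 31 days: 66 − 31 = 35 left.
September 1890 has 30 days: 35 − 30 = 5 left.
5 days into October 1890 → October 5, 1890.

October 5, 1890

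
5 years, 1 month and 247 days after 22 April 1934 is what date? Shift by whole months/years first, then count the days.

Advancing 5 years, 1 month and 247 days from April 22, 1934: first the month/year part, then the days.
+5 years → 1939; month 4 + 1 = 5 → May 1939.
Day 22 is valid in May, giving May 22, 1939.
Now add 247 days from May 22, 1939.
May has 31 days, so 31 − 22 = 9 days remain after May 22, 1939; 247 − 9 = 238 left.
June 1939 has 30 days: 238 − 30 = 208 left.
July 1939 has 31 days: 208 − 31 = 177 left.
August 1939 has 31 days: 177 − 31 = 146 left.
September 1939 has 30 days: 146 − 30 = 116 left.
October 1939 has 31 days: 116 − 31 = 85 left.
November 1939 has 30 days: 85 − 30 = 55 left.
December 1939 has 31 days: 55 − 31 = 24 left.
24 days into January 1940 → January 24, 1940.

January 24, 1940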